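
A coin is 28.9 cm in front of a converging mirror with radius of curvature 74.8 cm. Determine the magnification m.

m = +4.40

f = R/2 = 74.8/2 = 37.40 cm.
1/d_i = 1/f − 1/d_o = 1/(37.40) − 1/(28.9) = -0.007864, so d_i = -127.2 cm.
m = −d_i/d_o = −(-127.2)/(28.9) = +4.40.
The image is virtual, upright and enlarged, behind the mirror.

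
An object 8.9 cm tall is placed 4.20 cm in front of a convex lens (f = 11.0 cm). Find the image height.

1/d_i = 1/f − 1/d_o = 1/(11.00) − 1/(4.20) = -0.1472, so d_i = -6.794 cm.
m = −d_i/d_o = +1.618.
|h_i| = |m|·h_o = 1.618 × 8.9 = 14.4 cm. The image is virtual, upright and enlarged, on the same side as the object.

14.4 cm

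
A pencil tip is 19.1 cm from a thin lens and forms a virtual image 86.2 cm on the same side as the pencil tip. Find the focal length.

f = 24.5 cm (converging)

Virtual image ⇒ d_i = −86.2 cm.
1/f = 1/d_o + 1/d_i = 1/(19.1) + 1/(-86.2) = 0.04076, so f = 24.5 cm.
Since f is positive, the thin lens is converging.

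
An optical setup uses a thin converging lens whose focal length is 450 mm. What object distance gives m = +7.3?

m = −d_i/d_o ⇒ d_i = −m·d_o.
1/f = 1/d_o + 1/d_i = 1/d_o − 1/(m·d_o) = (1 − 1/m)/d_o, so d_o = f(1 − 1/m) = (450.0)(1 − 1/(+7.3)) = 388 mm.

388 mm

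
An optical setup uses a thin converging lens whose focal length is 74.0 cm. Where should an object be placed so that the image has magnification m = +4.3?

m = −d_i/d_o ⇒ d_i = −m·d_o.
1/f = 1/d_o + 1/d_i = 1/d_o − 1/(m·d_o) = (1 − 1/m)/d_o, so d_o = f(1 − 1/m) = (74.00)(1 − 1/(+4.3)) = 56.8 cm.

56.8 cm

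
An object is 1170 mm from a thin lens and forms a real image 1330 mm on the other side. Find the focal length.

Real image ⇒ d_i = +1330 mm.
1/f = 1/d_o + 1/d_i = 1/(1170) + 1/(1330) = 0.001607, so f = 622 mm.
Since f is positive, the thin lens is converging.

f = 622 mm (converging)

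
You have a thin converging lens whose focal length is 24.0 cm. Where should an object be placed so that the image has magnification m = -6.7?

m = −d_i/d_o ⇒ d_i = −m·d_o.
1/f = 1/d_o + 1/d_i = 1/d_o − 1/(m·d_o) = (1 − 1/m)/d_o, so d_o = f(1 − 1/m) = (24.00)(1 − 1/(-6.7)) = 27.6 cm.

27.6 cm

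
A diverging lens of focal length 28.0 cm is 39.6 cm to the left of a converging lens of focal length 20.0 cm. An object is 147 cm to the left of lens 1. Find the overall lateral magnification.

f₁ = −28.0 cm (diverging).
Lens 1: 1/d_i1 = 1/(-28.0) − 1/(147) = -0.04252, so d_i1 = -23.52 cm; m₁ = −d_i1/d_o1 = +0.1600.
d_o2 = 39.6 − (-23.52) = 63.12 cm.
Lens 2: 1/d_i2 = 1/(20.0) − 1/(63.12) = 0.03416, so d_i2 = 29.28 cm; m₂ = −d_i2/d_o2 = -0.4638.
m = m₁·m₂ = (+0.1600)(-0.4638) = -0.0742.

m = -0.0742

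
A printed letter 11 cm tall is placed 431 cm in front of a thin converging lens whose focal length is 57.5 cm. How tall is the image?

1/d_i = 1/f − 1/d_o = 1/(57.50) − 1/(431) = 0.01507, so d_i = 66.35 cm.
m = −d_i/d_o = -0.1539.
|h_i| = |m|·h_o = 0.1539 × 11 = 1.69 cm. The image is real, inverted and reduced, on the far side of the lens.

1.69 cm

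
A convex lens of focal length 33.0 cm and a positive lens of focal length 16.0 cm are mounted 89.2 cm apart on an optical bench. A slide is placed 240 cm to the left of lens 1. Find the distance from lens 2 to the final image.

Lens 1: 1/d_i1 = 1/f₁ − 1/d_o1 = 1/(33.0) − 1/(240) = 0.02614, so d_i1 = 38.26 cm.
The intermediate image is 38.26 cm to the right of lens 1, which is 89.2 − (38.26) = 50.94 cm to the left of lens 2, so d_o2 = +50.94 cm.
Lens 2: 1/d_i2 = 1/f₂ − 1/d_o2 = 1/(16.0) − 1/(50.94) = 0.04287, so d_i2 = 23.3 cm.
The final image is real, 23.3 cm to the right of lens 2 (overall magnification ≈ 0.073).

23.3 cm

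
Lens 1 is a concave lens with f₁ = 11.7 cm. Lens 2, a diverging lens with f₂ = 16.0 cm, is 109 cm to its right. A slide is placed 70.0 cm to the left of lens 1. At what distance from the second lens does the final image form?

Lens 1 is diverging, so f₁ = −11.7 cm.
Lens 1: 1/d_i1 = 1/f₁ − 1/d_o1 = 1/(-11.7) − 1/(70.0) = -0.09976, so d_i1 = -10.02 cm.
The intermediate image is 10.02 cm to the left of lens 1 (virtual), which is 109 − (-10.02) = 119.0 cm to the left of lens 2, so d_o2 = +119.0 cm.
Lens 2 is diverging, so f₂ = −16.0 cm.
Lens 2: 1/d_i2 = 1/f₂ − 1/d_o2 = 1/(-16.0) − 1/(119.0) = -0.07090, so d_i2 = -14.1 cm.
The final image is virtual, 14.1 cm to the left of lens 2 (overall magnification ≈ 0.017).

14.1 cm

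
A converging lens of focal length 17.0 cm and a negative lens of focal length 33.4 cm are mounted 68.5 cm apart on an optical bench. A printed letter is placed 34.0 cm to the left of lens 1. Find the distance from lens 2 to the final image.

Lens 1: 1/d_i1 = 1/f₁ − 1/d_o1 = 1/(17.0) − 1/(34.0) = 0.02941, so d_i1 = 34.00 cm.
The intermediate image is 34.00 cm to the right of lens 1, which is 68.5 − (34.00) = 34.50 cm to the left of lens 2, so d_o2 = +34.50 cm.
Lens 2 is diverging, so f₂ = −33.4 cm.
Lens 2: 1/d_i2 = 1/f₂ − 1/d_o2 = 1/(-33.4) − 1/(34.50) = -0.05893, so d_i2 = -17.0 cm.
The final image is virtual, 17.0 cm to the left of lens 2 (overall magnification ≈ -0.49).

17.0 cm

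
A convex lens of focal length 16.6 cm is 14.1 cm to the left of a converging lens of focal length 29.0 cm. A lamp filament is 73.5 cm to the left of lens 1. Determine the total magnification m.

m = -0.233

Lens 1: 1/d_i1 = 1/(16.6) − 1/(73.5) = 0.04664, so d_i1 = 21.44 cm; m₁ = −d_i1/d_o1 = -0.2917.
d_o2 = 14.1 − (21.44) = -7.340 cm (virtual object).
Lens 2: 1/d_i2 = 1/(29.0) − 1/(-7.340) = 0.1707, so d_i2 = 5.857 cm; m₂ = −d_i2/d_o2 = +0.7980.
m = m₁·m₂ = (-0.2917)(+0.7980) = -0.233.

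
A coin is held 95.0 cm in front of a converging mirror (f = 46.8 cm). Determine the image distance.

Mirror equation: 1/q = 1/f − 1/p = 1/(46.80) − 1/(95.0) = 0.02137 − 0.01053 = 0.01084, so q = 92.2 cm.
The image is real, inverted and reduced, in front of the mirror.

92.2 cm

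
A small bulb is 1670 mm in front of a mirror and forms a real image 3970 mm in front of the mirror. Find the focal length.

Real image ⇒ d_i = +3970 mm.
1/f = 1/d_o + 1/d_i = 1/(1670) + 1/(3970) = 0.0008507, so f = 1180 mm.
Since f is positive, the mirror is concave.

f = 1180 mm (concave)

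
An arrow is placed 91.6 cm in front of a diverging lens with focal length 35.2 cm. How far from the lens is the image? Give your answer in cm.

For a diverging lens, f = -35.2 cm.
Thin-lens equation: 1/q = 1/f − 1/p = 1/(-35.20) − 1/(91.6) = -0.02841 − 0.01092 = -0.03933, so q = -25.4 cm.
The image is virtual, upright and reduced, on the same side as the object.

25.4 cm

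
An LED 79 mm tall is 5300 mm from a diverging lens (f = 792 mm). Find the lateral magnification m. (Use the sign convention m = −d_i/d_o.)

m = +0.130

For a diverging lens, f = -792 mm.
1/d_i = 1/f − 1/d_o = 1/(-792.0) − 1/(5300) = -0.001451, so d_i = -689.0 mm.
m = −d_i/d_o = −(-689.0)/(5300) = +0.130.
The image is virtual, upright and reduced, on the same side as the object.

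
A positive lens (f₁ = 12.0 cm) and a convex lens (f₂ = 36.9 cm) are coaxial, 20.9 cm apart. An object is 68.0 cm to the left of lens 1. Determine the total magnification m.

Lens 1: 1/d_i1 = 1/(12.0) − 1/(68.0) = 0.06863, so d_i1 = 14.57 cm; m₁ = −d_i1/d_o1 = -0.2143.
d_o2 = 20.9 − (14.57) = 6.330 cm.
Lens 2: 1/d_i2 = 1/(36.9) − 1/(6.330) = -0.1309, so d_i2 = -7.641 cm; m₂ = −d_i2/d_o2 = +1.207.
m = m₁·m₂ = (-0.2143)(+1.207) = -0.259.

m = -0.259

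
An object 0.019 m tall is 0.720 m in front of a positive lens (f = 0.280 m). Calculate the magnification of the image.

m = -0.636

1/d_i = 1/f − 1/d_o = 1/(0.2800) − 1/(0.720) = 2.183, so d_i = 0.4582 m.
m = −d_i/d_o = −(0.4582)/(0.720) = -0.636.
The image is real, inverted and reduced, on the far side of the lens.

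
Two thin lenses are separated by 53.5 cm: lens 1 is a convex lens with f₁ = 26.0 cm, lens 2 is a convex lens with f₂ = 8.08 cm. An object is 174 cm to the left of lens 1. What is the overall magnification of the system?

Lens 1: 1/d_i1 = 1/(26.0) − 1/(174) = 0.03271, so d_i1 = 30.57 cm; m₁ = −d_i1/d_o1 = -0.1757.
d_o2 = 53.5 − (30.57) = 22.93 cm.
Lens 2: 1/d_i2 = 1/(8.08) − 1/(22.93) = 0.08015, so d_i2 = 12.48 cm; m₂ = −d_i2/d_o2 = -0.5441.
m = m₁·m₂ = (-0.1757)(-0.5441) = +0.0956.

m = +0.0956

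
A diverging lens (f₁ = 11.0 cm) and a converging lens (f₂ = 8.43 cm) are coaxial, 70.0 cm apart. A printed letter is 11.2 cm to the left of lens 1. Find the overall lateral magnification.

m = -0.0622

f₁ = −11.0 cm (diverging).
Lens 1: 1/d_i1 = 1/(-11.0) − 1/(11.2) = -0.1802, so d_i1 = -5.550 cm; m₁ = −d_i1/d_o1 = +0.4955.
d_o2 = 70.0 − (-5.550) = 75.55 cm.
Lens 2: 1/d_i2 = 1/(8.43) − 1/(75.55) = 0.1054, so d_i2 = 9.489 cm; m₂ = −d_i2/d_o2 = -0.1256.
m = m₁·m₂ = (+0.4955)(-0.1256) = -0.0622.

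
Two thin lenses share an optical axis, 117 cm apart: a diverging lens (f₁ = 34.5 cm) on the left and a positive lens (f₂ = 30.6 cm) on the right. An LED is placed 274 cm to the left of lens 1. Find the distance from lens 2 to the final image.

38.6 cm

Lens 1 is diverging, so f₁ = −34.5 cm.
Lens 1: 1/d_i1 = 1/f₁ − 1/d_o1 = 1/(-34.5) − 1/(274) = -0.03264, so d_i1 = -30.64 cm.
The intermediate image is 30.64 cm to the left of lens 1 (virtual), which is 117 − (-30.64) = 147.6 cm to the left of lens 2, so d_o2 = +147.6 cm.
Lens 2: 1/d_i2 = 1/f₂ − 1/d_o2 = 1/(30.6) − 1/(147.6) = 0.02590, so d_i2 = 38.6 cm.
The final image is real, 38.6 cm to the right of lens 2 (overall magnification ≈ -0.029).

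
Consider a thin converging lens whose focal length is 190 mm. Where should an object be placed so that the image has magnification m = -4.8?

m = −d_i/d_o ⇒ d_i = −m·d_o.
1/f = 1/d_o + 1/d_i = 1/d_o − 1/(m·d_o) = (1 − 1/m)/d_o, so d_o = f(1 − 1/m) = (190.0)(1 − 1/(-4.8)) = 230 mm.

230 mm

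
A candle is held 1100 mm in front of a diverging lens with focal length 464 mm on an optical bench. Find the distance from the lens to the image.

For a diverging lens, f = -464 mm.
Lens equation: 1/v = 1/f − 1/u = 1/(-464.0) − 1/(1100) = -0.002155 − 0.0009091 = -0.003064, so v = -326 mm.
The image is virtual, upright and reduced, on the same side as the object.

326 mm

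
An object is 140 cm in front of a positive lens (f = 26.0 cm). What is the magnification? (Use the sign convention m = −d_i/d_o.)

1/d_i = 1/f − 1/d_o = 1/(26.00) − 1/(140) = 0.03132, so d_i = 31.93 cm.
m = −d_i/d_o = −(31.93)/(140) = -0.228.
The image is real, inverted and reduced, on the far side of the lens.

m = -0.228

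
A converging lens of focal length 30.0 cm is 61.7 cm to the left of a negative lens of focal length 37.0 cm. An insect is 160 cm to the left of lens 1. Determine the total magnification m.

Lens 1: 1/d_i1 = 1/(30.0) − 1/(160) = 0.02708, so d_i1 = 36.92 cm; m₁ = −d_i1/d_o1 = -0.2308.
d_o2 = 61.7 − (36.92) = 24.78 cm.
f₂ = −37.0 cm (diverging).
Lens 2: 1/d_i2 = 1/(-37.0) − 1/(24.78) = -0.06738, so d_i2 = -14.84 cm; m₂ = −d_i2/d_o2 = +0.5989.
m = m₁·m₂ = (-0.2308)(+0.5989) = -0.138.

m = -0.138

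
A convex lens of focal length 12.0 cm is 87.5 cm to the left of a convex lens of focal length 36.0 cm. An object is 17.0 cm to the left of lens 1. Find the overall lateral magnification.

m = +8.07

Lens 1: 1/d_i1 = 1/(12.0) − 1/(17.0) = 0.02451, so d_i1 = 40.80 cm; m₁ = −d_i1/d_o1 = -2.400.
d_o2 = 87.5 − (40.80) = 46.70 cm.
Lens 2: 1/d_i2 = 1/(36.0) − 1/(46.70) = 0.006365, so d_i2 = 157.1 cm; m₂ = −d_i2/d_o2 = -3.364.
m = m₁·m₂ = (-2.400)(-3.364) = +8.07.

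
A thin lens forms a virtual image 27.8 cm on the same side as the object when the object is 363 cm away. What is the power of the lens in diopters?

Virtual image ⇒ d_i = −27.8 cm.
1/f = 1/d_o + 1/d_i = 1/(363) + 1/(-27.8) = -0.03322 cm⁻¹.
f = -30.11 cm = -0.3011 m, so P = 1/f = -3.32 D.

P = -3.32 D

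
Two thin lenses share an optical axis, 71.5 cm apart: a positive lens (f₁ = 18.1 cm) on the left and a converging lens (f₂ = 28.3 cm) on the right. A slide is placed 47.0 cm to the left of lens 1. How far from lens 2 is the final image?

86.5 cm

Lens 1: 1/d_i1 = 1/f₁ − 1/d_o1 = 1/(18.1) − 1/(47.0) = 0.03397, so d_i1 = 29.44 cm.
The intermediate image is 29.44 cm to the right of lens 1, which is 71.5 − (29.44) = 42.06 cm to the left of lens 2, so d_o2 = +42.06 cm.
Lens 2: 1/d_i2 = 1/f₂ − 1/d_o2 = 1/(28.3) − 1/(42.06) = 0.01156, so d_i2 = 86.5 cm.
The final image is real, 86.5 cm to the right of lens 2 (overall magnification ≈ 1.3).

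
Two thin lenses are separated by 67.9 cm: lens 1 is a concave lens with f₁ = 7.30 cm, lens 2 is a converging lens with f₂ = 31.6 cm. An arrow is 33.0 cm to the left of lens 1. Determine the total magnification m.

m = -0.135

f₁ = −7.30 cm (diverging).
Lens 1: 1/d_i1 = 1/(-7.30) − 1/(33.0) = -0.1673, so d_i1 = -5.978 cm; m₁ = −d_i1/d_o1 = +0.1812.
d_o2 = 67.9 − (-5.978) = 73.88 cm.
Lens 2: 1/d_i2 = 1/(31.6) − 1/(73.88) = 0.01811, so d_i2 = 55.22 cm; m₂ = −d_i2/d_o2 = -0.7474.
m = m₁·m₂ = (+0.1812)(-0.7474) = -0.135.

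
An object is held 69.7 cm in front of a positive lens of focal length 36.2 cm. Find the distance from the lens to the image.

Lens equation: 1/s_i = 1/f − 1/s_o = 1/(36.20) − 1/(69.7) = 0.02762 − 0.01435 = 0.01328, so s_i = 75.3 cm.
The image is real, inverted and enlarged, on the far side of the lens.

75.3 cm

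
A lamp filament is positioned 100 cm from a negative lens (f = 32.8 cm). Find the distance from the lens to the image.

24.7 cm

For a negative lens, f = -32.8 cm.
Thin-lens equation: 1/s_i = 1/f − 1/s_o = 1/(-32.80) − 1/(100) = -0.03049 − 0.01000 = -0.04049, so s_i = -24.7 cm.
The image is virtual, upright and reduced, on the same side as the object.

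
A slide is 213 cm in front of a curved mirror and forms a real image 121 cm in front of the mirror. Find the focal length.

Real image ⇒ d_i = +121 cm.
1/f = 1/d_o + 1/d_i = 1/(213) + 1/(121) = 0.01296, so f = 77.2 cm.
Since f is positive, the curved mirror is concave.

f = 77.2 cm (concave)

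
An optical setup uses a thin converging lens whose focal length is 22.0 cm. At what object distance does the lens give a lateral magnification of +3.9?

16.4 cm

m = −d_i/d_o ⇒ d_i = −m·d_o.
1/f = 1/d_o + 1/d_i = 1/d_o − 1/(m·d_o) = (1 − 1/m)/d_o, so d_o = f(1 − 1/m) = (22.00)(1 − 1/(+3.9)) = 16.4 cm.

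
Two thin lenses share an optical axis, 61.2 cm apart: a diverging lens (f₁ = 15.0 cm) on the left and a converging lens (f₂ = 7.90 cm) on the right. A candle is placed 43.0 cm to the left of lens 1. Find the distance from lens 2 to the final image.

Lens 1 is diverging, so f₁ = −15.0 cm.
Lens 1: 1/d_i1 = 1/f₁ − 1/d_o1 = 1/(-15.0) − 1/(43.0) = -0.08992, so d_i1 = -11.12 cm.
The intermediate image is 11.12 cm to the left of lens 1 (virtual), which is 61.2 − (-11.12) = 72.32 cm to the left of lens 2, so d_o2 = +72.32 cm.
Lens 2: 1/d_i2 = 1/f₂ − 1/d_o2 = 1/(7.90) − 1/(72.32) = 0.1128, so d_i2 = 8.87 cm.
The final image is real, 8.87 cm to the right of lens 2 (overall magnification ≈ -0.032).

8.87 cm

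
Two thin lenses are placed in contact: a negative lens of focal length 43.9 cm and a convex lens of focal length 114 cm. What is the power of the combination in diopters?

P₁ = 1/f₁ = 1/(-0.439 m) = -2.278 D; P₂ = 1/f₂ = 1/(1.14 m) = +0.8772 D.
For thin lenses in contact, P = P₁ + P₂ = (-2.278) + (+0.8772) = -1.40 D.

P = -1.40 D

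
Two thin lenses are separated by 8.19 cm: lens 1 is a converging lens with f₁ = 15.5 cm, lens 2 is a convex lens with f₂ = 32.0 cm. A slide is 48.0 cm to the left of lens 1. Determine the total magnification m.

m = -0.327

Lens 1: 1/d_i1 = 1/(15.5) − 1/(48.0) = 0.04368, so d_i1 = 22.89 cm; m₁ = −d_i1/d_o1 = -0.4769.
d_o2 = 8.19 − (22.89) = -14.70 cm (virtual object).
Lens 2: 1/d_i2 = 1/(32.0) − 1/(-14.70) = 0.09928, so d_i2 = 10.07 cm; m₂ = −d_i2/d_o2 = +0.6852.
m = m₁·m₂ = (-0.4769)(+0.6852) = -0.327.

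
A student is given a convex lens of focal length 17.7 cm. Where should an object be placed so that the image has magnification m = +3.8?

m = −d_i/d_o ⇒ d_i = −m·d_o.
1/f = 1/d_o + 1/d_i = 1/d_o − 1/(m·d_o) = (1 − 1/m)/d_o, so d_o = f(1 − 1/m) = (17.70)(1 − 1/(+3.8)) = 13.0 cm.

13.0 cm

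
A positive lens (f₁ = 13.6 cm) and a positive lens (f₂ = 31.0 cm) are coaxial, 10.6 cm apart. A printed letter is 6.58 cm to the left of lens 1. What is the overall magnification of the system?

Lens 1: 1/d_i1 = 1/(13.6) − 1/(6.58) = -0.07845, so d_i1 = -12.75 cm; m₁ = −d_i1/d_o1 = +1.938.
d_o2 = 10.6 − (-12.75) = 23.35 cm.
Lens 2: 1/d_i2 = 1/(31.0) − 1/(23.35) = -0.01057, so d_i2 = -94.62 cm; m₂ = −d_i2/d_o2 = +4.052.
m = m₁·m₂ = (+1.938)(+4.052) = +7.85.

m = +7.85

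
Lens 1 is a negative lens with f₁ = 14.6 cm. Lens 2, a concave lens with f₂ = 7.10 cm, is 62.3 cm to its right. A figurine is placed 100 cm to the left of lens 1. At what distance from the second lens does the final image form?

Lens 1 is diverging, so f₁ = −14.6 cm.
Lens 1: 1/d_i1 = 1/f₁ − 1/d_o1 = 1/(-14.6) − 1/(100) = -0.07849, so d_i1 = -12.74 cm.
The intermediate image is 12.74 cm to the left of lens 1 (virtual), which is 62.3 − (-12.74) = 75.04 cm to the left of lens 2, so d_o2 = +75.04 cm.
Lens 2 is diverging, so f₂ = −7.10 cm.
Lens 2: 1/d_i2 = 1/f₂ − 1/d_o2 = 1/(-7.10) − 1/(75.04) = -0.1542, so d_i2 = -6.49 cm.
The final image is virtual, 6.49 cm to the left of lens 2 (overall magnification ≈ 0.011).

6.49 cm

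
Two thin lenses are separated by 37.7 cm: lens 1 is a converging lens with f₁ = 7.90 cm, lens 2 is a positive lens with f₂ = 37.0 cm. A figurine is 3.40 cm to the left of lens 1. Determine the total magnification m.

m = -9.74

Lens 1: 1/d_i1 = 1/(7.90) − 1/(3.40) = -0.1675, so d_i1 = -5.969 cm; m₁ = −d_i1/d_o1 = +1.756.
d_o2 = 37.7 − (-5.969) = 43.67 cm.
Lens 2: 1/d_i2 = 1/(37.0) − 1/(43.67) = 0.004128, so d_i2 = 242.2 cm; m₂ = −d_i2/d_o2 = -5.547.
m = m₁·m₂ = (+1.756)(-5.547) = -9.74.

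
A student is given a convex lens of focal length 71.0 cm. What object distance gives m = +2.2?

38.7 cm

m = −d_i/d_o ⇒ d_i = −m·d_o.
1/f = 1/d_o + 1/d_i = 1/d_o − 1/(m·d_o) = (1 − 1/m)/d_o, so d_o = f(1 − 1/m) = (71.00)(1 − 1/(+2.2)) = 38.7 cm.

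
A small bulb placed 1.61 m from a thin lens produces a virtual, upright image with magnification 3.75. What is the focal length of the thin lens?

f = 2.20 m (converging)

m = −d_i/d_o ⇒ d_i = −m·d_o = −(+3.75)·(1.61) = -6.038 m.
1/f = 1/d_o + 1/d_i = 1/(1.61) + 1/(-6.038) = 0.4555, so f = 2.20 m.
Since f is positive, the thin lens is converging.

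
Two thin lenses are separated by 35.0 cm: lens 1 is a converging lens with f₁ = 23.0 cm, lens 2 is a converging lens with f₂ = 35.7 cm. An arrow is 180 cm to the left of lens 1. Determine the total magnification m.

Lens 1: 1/d_i1 = 1/(23.0) − 1/(180) = 0.03792, so d_i1 = 26.37 cm; m₁ = −d_i1/d_o1 = -0.1465.
d_o2 = 35.0 − (26.37) = 8.630 cm.
Lens 2: 1/d_i2 = 1/(35.7) − 1/(8.630) = -0.08786, so d_i2 = -11.38 cm; m₂ = −d_i2/d_o2 = +1.319.
m = m₁·m₂ = (-0.1465)(+1.319) = -0.193.

m = -0.193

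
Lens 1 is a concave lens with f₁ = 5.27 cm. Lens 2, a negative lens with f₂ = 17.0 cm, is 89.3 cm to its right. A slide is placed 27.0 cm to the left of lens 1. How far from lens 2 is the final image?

14.4 cm

Lens 1 is diverging, so f₁ = −5.27 cm.
Lens 1: 1/d_i1 = 1/f₁ − 1/d_o1 = 1/(-5.27) − 1/(27.0) = -0.2268, so d_i1 = -4.409 cm.
The intermediate image is 4.409 cm to the left of lens 1 (virtual), which is 89.3 − (-4.409) = 93.71 cm to the left of lens 2, so d_o2 = +93.71 cm.
Lens 2 is diverging, so f₂ = −17.0 cm.
Lens 2: 1/d_i2 = 1/f₂ − 1/d_o2 = 1/(-17.0) − 1/(93.71) = -0.06949, so d_i2 = -14.4 cm.
The final image is virtual, 14.4 cm to the left of lens 2 (overall magnification ≈ 0.025).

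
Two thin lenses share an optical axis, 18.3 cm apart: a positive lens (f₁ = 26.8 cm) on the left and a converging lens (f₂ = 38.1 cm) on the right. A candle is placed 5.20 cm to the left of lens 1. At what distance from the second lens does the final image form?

Lens 1: 1/d_i1 = 1/f₁ − 1/d_o1 = 1/(26.8) − 1/(5.20) = -0.1550, so d_i1 = -6.452 cm.
The intermediate image is 6.452 cm to the left of lens 1 (virtual), which is 18.3 − (-6.452) = 24.75 cm to the left of lens 2, so d_o2 = +24.75 cm.
Lens 2: 1/d_i2 = 1/f₂ − 1/d_o2 = 1/(38.1) − 1/(24.75) = -0.01416, so d_i2 = -70.6 cm.
The final image is virtual, 70.6 cm to the left of lens 2 (overall magnification ≈ 3.5).

70.6 cm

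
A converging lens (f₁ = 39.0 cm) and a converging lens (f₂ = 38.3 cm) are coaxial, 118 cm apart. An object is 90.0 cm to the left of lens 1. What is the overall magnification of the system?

Lens 1: 1/d_i1 = 1/(39.0) − 1/(90.0) = 0.01453, so d_i1 = 68.82 cm; m₁ = −d_i1/d_o1 = -0.7647.
d_o2 = 118 − (68.82) = 49.18 cm.
Lens 2: 1/d_i2 = 1/(38.3) − 1/(49.18) = 0.005776, so d_i2 = 173.1 cm; m₂ = −d_i2/d_o2 = -3.520.
m = m₁·m₂ = (-0.7647)(-3.520) = +2.69.

m = +2.69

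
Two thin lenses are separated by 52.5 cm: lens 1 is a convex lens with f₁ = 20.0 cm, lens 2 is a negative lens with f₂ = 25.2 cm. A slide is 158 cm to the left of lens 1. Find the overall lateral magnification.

m = -0.0666

Lens 1: 1/d_i1 = 1/(20.0) − 1/(158) = 0.04367, so d_i1 = 22.90 cm; m₁ = −d_i1/d_o1 = -0.1449.
d_o2 = 52.5 − (22.90) = 29.60 cm.
f₂ = −25.2 cm (diverging).
Lens 2: 1/d_i2 = 1/(-25.2) − 1/(29.60) = -0.07347, so d_i2 = -13.61 cm; m₂ = −d_i2/d_o2 = +0.4599.
m = m₁·m₂ = (-0.1449)(+0.4599) = -0.0666.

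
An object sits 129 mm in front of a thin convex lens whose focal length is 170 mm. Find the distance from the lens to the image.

535 mm

Lens equation: 1/s_i = 1/f − 1/s_o = 1/(170.0) − 1/(129) = 0.005882 − 0.007752 = -0.001870, so s_i = -535 mm.
The image is virtual, upright and enlarged, on the same side as the object.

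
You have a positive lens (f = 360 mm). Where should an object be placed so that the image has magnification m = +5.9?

299 mm

m = −d_i/d_o ⇒ d_i = −m·d_o.
1/f = 1/d_o + 1/d_i = 1/d_o − 1/(m·d_o) = (1 − 1/m)/d_o, so d_o = f(1 − 1/m) = (360.0)(1 − 1/(+5.9)) = 299 mm.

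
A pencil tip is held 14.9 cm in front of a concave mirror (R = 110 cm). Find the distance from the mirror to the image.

f = R/2 = 110/2 = 55.00 cm.
Mirror equation: 1/q = 1/f − 1/p = 1/(55.00) − 1/(14.9) = 0.01818 − 0.06711 = -0.04893, so q = -20.4 cm.
The image is virtual, upright and enlarged, behind the mirror.

20.4 cm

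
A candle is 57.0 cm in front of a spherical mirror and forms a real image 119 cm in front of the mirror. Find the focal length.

f = 38.5 cm (concave)

Real image ⇒ d_i = +119 cm.
1/f = 1/d_o + 1/d_i = 1/(57.0) + 1/(119) = 0.02595, so f = 38.5 cm.
Since f is positive, the spherical mirror is concave.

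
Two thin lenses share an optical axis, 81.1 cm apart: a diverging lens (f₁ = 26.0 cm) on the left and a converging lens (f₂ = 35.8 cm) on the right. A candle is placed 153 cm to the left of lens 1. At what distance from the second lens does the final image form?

54.8 cm

Lens 1 is diverging, so f₁ = −26.0 cm.
Lens 1: 1/d_i1 = 1/f₁ − 1/d_o1 = 1/(-26.0) − 1/(153) = -0.04500, so d_i1 = -22.22 cm.
The intermediate image is 22.22 cm to the left of lens 1 (virtual), which is 81.1 − (-22.22) = 103.3 cm to the left of lens 2, so d_o2 = +103.3 cm.
Lens 2: 1/d_i2 = 1/f₂ − 1/d_o2 = 1/(35.8) − 1/(103.3) = 0.01825, so d_i2 = 54.8 cm.
The final image is real, 54.8 cm to the right of lens 2 (overall magnification ≈ -0.077).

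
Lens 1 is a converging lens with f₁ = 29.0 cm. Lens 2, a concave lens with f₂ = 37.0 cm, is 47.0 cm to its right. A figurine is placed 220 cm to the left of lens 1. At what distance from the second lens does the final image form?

Lens 1: 1/d_i1 = 1/f₁ − 1/d_o1 = 1/(29.0) − 1/(220) = 0.02994, so d_i1 = 33.40 cm.
The intermediate image is 33.40 cm to the right of lens 1, which is 47.0 − (33.40) = 13.60 cm to the left of lens 2, so d_o2 = +13.60 cm.
Lens 2 is diverging, so f₂ = −37.0 cm.
Lens 2: 1/d_i2 = 1/f₂ − 1/d_o2 = 1/(-37.0) − 1/(13.60) = -0.1006, so d_i2 = -9.94 cm.
The final image is virtual, 9.94 cm to the left of lens 2 (overall magnification ≈ -0.11).

9.94 cm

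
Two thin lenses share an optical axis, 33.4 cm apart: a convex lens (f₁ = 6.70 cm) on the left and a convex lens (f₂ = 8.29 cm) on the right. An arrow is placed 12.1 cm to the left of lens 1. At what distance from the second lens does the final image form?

Lens 1: 1/d_i1 = 1/f₁ − 1/d_o1 = 1/(6.70) − 1/(12.1) = 0.06661, so d_i1 = 15.01 cm.
The intermediate image is 15.01 cm to the right of lens 1, which is 33.4 − (15.01) = 18.39 cm to the left of lens 2, so d_o2 = +18.39 cm.
Lens 2: 1/d_i2 = 1/f₂ − 1/d_o2 = 1/(8.29) − 1/(18.39) = 0.06625, so d_i2 = 15.1 cm.
The final image is real, 15.1 cm to the right of lens 2 (overall magnification ≈ 1.0).

15.1 cm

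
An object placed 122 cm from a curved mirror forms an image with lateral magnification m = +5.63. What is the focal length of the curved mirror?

m = −d_i/d_o ⇒ d_i = −m·d_o = −(+5.63)·(122) = -686.9 cm.
1/f = 1/d_o + 1/d_i = 1/(122) + 1/(-686.9) = 0.006741, so f = 148 cm.
Since f is positive, the curved mirror is concave.

f = 148 cm (concave)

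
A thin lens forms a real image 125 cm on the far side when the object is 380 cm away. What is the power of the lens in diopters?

P = +1.06 D

d_i = +125 cm.
1/f = 1/d_o + 1/d_i = 1/(380) + 1/(125) = 0.01063 cm⁻¹.
f = 94.06 cm = 0.9406 m, so P = 1/f = +1.06 D.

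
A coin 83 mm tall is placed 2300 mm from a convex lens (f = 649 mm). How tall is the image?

32.6 mm

1/d_i = 1/f − 1/d_o = 1/(649.0) − 1/(2300) = 0.001106, so d_i = 904.1 mm.
m = −d_i/d_o = -0.3931.
|h_i| = |m|·h_o = 0.3931 × 83 = 32.6 mm. The image is real, inverted and reduced, on the far side of the lens.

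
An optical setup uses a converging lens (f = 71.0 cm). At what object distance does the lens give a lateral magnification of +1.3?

16.4 cm

m = −d_i/d_o ⇒ d_i = −m·d_o.
1/f = 1/d_o + 1/d_i = 1/d_o − 1/(m·d_o) = (1 − 1/m)/d_o, so d_o = f(1 − 1/m) = (71.00)(1 − 1/(+1.3)) = 16.4 cm.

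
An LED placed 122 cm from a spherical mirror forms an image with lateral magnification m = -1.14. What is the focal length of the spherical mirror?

m = −d_i/d_o ⇒ d_i = −m·d_o = −(-1.14)·(122) = 139.1 cm.
1/f = 1/d_o + 1/d_i = 1/(122) + 1/(139.1) = 0.01539, so f = 65.0 cm.
Since f is positive, the spherical mirror is concave.

f = 65.0 cm (concave)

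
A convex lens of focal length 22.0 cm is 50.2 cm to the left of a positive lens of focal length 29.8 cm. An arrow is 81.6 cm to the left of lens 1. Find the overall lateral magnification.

Lens 1: 1/d_i1 = 1/(22.0) − 1/(81.6) = 0.03320, so d_i1 = 30.12 cm; m₁ = −d_i1/d_o1 = -0.3691.
d_o2 = 50.2 − (30.12) = 20.08 cm.
Lens 2: 1/d_i2 = 1/(29.8) − 1/(20.08) = -0.01624, so d_i2 = -61.56 cm; m₂ = −d_i2/d_o2 = +3.066.
m = m₁·m₂ = (-0.3691)(+3.066) = -1.13.

m = -1.13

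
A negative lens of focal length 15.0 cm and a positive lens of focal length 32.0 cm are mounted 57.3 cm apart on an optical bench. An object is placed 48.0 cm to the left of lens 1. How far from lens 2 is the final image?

Lens 1 is diverging, so f₁ = −15.0 cm.
Lens 1: 1/d_i1 = 1/f₁ − 1/d_o1 = 1/(-15.0) − 1/(48.0) = -0.08750, so d_i1 = -11.43 cm.
The intermediate image is 11.43 cm to the left of lens 1 (virtual), which is 57.3 − (-11.43) = 68.73 cm to the left of lens 2, so d_o2 = +68.73 cm.
Lens 2: 1/d_i2 = 1/f₂ − 1/d_o2 = 1/(32.0) − 1/(68.73) = 0.01670, so d_i2 = 59.9 cm.
The final image is real, 59.9 cm to the right of lens 2 (overall magnification ≈ -0.21).

59.9 cm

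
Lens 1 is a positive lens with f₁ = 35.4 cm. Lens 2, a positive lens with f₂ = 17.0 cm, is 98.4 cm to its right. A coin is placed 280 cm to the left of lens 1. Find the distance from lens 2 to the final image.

24.1 cm

Lens 1: 1/d_i1 = 1/f₁ − 1/d_o1 = 1/(35.4) − 1/(280) = 0.02468, so d_i1 = 40.52 cm.
The intermediate image is 40.52 cm to the right of lens 1, which is 98.4 − (40.52) = 57.88 cm to the left of lens 2, so d_o2 = +57.88 cm.
Lens 2: 1/d_i2 = 1/f₂ − 1/d_o2 = 1/(17.0) − 1/(57.88) = 0.04155, so d_i2 = 24.1 cm.
The final image is real, 24.1 cm to the right of lens 2 (overall magnification ≈ 0.060).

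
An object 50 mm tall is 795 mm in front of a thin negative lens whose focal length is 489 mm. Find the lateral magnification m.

m = +0.381

For a negative lens, f = -489 mm.
1/d_i = 1/f − 1/d_o = 1/(-489.0) − 1/(795) = -0.003303, so d_i = -302.8 mm.
m = −d_i/d_o = −(-302.8)/(795) = +0.381.
The image is virtual, upright and reduced, on the same side as the object.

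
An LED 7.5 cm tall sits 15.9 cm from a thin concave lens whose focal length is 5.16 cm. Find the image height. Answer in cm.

For a concave lens, f = -5.16 cm.
1/d_i = 1/f − 1/d_o = 1/(-5.160) − 1/(15.9) = -0.2567, so d_i = -3.896 cm.
m = −d_i/d_o = +0.2450.
|h_i| = |m|·h_o = 0.2450 × 7.5 = 1.84 cm. The image is virtual, upright and reduced, on the same side as the object.

1.84 cm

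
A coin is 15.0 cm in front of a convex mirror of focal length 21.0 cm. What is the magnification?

For a convex mirror, f = -21.0 cm.
1/d_i = 1/f − 1/d_o = 1/(-21.00) − 1/(15.0) = -0.1143, so d_i = -8.750 cm.
m = −d_i/d_o = −(-8.750)/(15.0) = +0.583.
The image is virtual, upright and reduced, behind the mirror.

m = +0.583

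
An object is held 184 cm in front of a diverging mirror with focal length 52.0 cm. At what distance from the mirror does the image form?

For a diverging mirror, f = -52.0 cm.
Mirror equation: 1/d_i = 1/f − 1/d_o = 1/(-52.00) − 1/(184) = -0.01923 − 0.005435 = -0.02467, so d_i = -40.5 cm.
The image is virtual, upright and reduced, behind the mirror.

40.5 cm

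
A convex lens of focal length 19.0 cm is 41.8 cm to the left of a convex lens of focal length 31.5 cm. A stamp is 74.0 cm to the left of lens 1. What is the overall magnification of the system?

Lens 1: 1/d_i1 = 1/(19.0) − 1/(74.0) = 0.03912, so d_i1 = 25.56 cm; m₁ = −d_i1/d_o1 = -0.3454.
d_o2 = 41.8 − (25.56) = 16.24 cm.
Lens 2: 1/d_i2 = 1/(31.5) − 1/(16.24) = -0.02983, so d_i2 = -33.52 cm; m₂ = −d_i2/d_o2 = +2.064.
m = m₁·m₂ = (-0.3454)(+2.064) = -0.713.

m = -0.713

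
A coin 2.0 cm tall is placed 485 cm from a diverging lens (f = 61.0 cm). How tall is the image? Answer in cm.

For a diverging lens, f = -61.0 cm.
1/d_i = 1/f − 1/d_o = 1/(-61.00) − 1/(485) = -0.01846, so d_i = -54.18 cm.
m = −d_i/d_o = +0.1117.
|h_i| = |m|·h_o = 0.1117 × 2.0 = 0.223 cm. The image is virtual, upright and reduced, on the same side as the object.

0.223 cm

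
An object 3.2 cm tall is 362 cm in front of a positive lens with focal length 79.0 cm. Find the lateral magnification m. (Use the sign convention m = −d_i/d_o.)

1/d_i = 1/f − 1/d_o = 1/(79.00) − 1/(362) = 0.009896, so d_i = 101.1 cm.
m = −d_i/d_o = −(101.1)/(362) = -0.279.
The image is real, inverted and reduced, on the far side of the lens.

m = -0.279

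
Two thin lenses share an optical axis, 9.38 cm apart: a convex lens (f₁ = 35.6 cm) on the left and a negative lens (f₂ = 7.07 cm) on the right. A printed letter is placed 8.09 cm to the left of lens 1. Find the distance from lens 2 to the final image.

5.21 cm

Lens 1: 1/d_i1 = 1/f₁ − 1/d_o1 = 1/(35.6) − 1/(8.09) = -0.09552, so d_i1 = -10.47 cm.
The intermediate image is 10.47 cm to the left of lens 1 (virtual), which is 9.38 − (-10.47) = 19.85 cm to the left of lens 2, so d_o2 = +19.85 cm.
Lens 2 is diverging, so f₂ = −7.07 cm.
Lens 2: 1/d_i2 = 1/f₂ − 1/d_o2 = 1/(-7.07) − 1/(19.85) = -0.1918, so d_i2 = -5.21 cm.
The final image is virtual, 5.21 cm to the left of lens 2 (overall magnification ≈ 0.34).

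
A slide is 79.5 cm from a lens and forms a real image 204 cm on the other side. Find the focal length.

Real image ⇒ d_i = +204 cm.
1/f = 1/d_o + 1/d_i = 1/(79.5) + 1/(204) = 0.01748, so f = 57.2 cm.
Since f is positive, the lens is converging.

f = 57.2 cm (converging)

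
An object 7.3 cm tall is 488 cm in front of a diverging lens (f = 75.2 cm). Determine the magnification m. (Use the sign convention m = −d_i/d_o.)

m = +0.134

For a diverging lens, f = -75.2 cm.
1/d_i = 1/f − 1/d_o = 1/(-75.20) − 1/(488) = -0.01535, so d_i = -65.16 cm.
m = −d_i/d_o = −(-65.16)/(488) = +0.134.
The image is virtual, upright and reduced, on the same side as the object.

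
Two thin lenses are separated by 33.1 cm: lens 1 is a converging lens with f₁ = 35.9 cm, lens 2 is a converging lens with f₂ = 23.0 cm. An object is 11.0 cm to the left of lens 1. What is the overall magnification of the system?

Lens 1: 1/d_i1 = 1/(35.9) − 1/(11.0) = -0.06305, so d_i1 = -15.86 cm; m₁ = −d_i1/d_o1 = +1.442.
d_o2 = 33.1 − (-15.86) = 48.96 cm.
Lens 2: 1/d_i2 = 1/(23.0) − 1/(48.96) = 0.02305, so d_i2 = 43.38 cm; m₂ = −d_i2/d_o2 = -0.8860.
m = m₁·m₂ = (+1.442)(-0.8860) = -1.28.

m = -1.28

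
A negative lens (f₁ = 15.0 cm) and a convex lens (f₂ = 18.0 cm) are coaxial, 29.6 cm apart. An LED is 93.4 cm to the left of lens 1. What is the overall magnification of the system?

m = -0.102

f₁ = −15.0 cm (diverging).
Lens 1: 1/d_i1 = 1/(-15.0) − 1/(93.4) = -0.07737, so d_i1 = -12.92 cm; m₁ = −d_i1/d_o1 = +0.1383.
d_o2 = 29.6 − (-12.92) = 42.52 cm.
Lens 2: 1/d_i2 = 1/(18.0) − 1/(42.52) = 0.03204, so d_i2 = 31.21 cm; m₂ = −d_i2/d_o2 = -0.7341.
m = m₁·m₂ = (+0.1383)(-0.7341) = -0.102.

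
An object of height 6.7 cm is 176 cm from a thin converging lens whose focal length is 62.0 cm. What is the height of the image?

3.64 cm

1/d_i = 1/f − 1/d_o = 1/(62.00) − 1/(176) = 0.01045, so d_i = 95.72 cm.
m = −d_i/d_o = -0.5439.
|h_i| = |m|·h_o = 0.5439 × 6.7 = 3.64 cm. The image is real, inverted and reduced, on the far side of the lens.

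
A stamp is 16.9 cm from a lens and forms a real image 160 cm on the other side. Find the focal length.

Real image ⇒ d_i = +160 cm.
1/f = 1/d_o + 1/d_i = 1/(16.9) + 1/(160) = 0.06542, so f = 15.3 cm.
Since f is positive, the lens is converging.

f = 15.3 cm (converging)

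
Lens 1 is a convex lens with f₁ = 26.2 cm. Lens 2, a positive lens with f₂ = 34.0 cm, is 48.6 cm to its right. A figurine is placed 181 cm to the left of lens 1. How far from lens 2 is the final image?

38.1 cm

Lens 1: 1/d_i1 = 1/f₁ − 1/d_o1 = 1/(26.2) − 1/(181) = 0.03264, so d_i1 = 30.63 cm.
The intermediate image is 30.63 cm to the right of lens 1, which is 48.6 − (30.63) = 17.97 cm to the left of lens 2, so d_o2 = +17.97 cm.
Lens 2: 1/d_i2 = 1/f₂ − 1/d_o2 = 1/(34.0) − 1/(17.97) = -0.02624, so d_i2 = -38.1 cm.
The final image is virtual, 38.1 cm to the left of lens 2 (overall magnification ≈ -0.36).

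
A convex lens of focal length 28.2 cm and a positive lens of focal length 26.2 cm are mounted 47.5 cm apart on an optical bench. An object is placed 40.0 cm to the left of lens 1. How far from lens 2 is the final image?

17.0 cm

Lens 1: 1/d_i1 = 1/f₁ − 1/d_o1 = 1/(28.2) − 1/(40.0) = 0.01046, so d_i1 = 95.59 cm.
The intermediate image is 95.59 cm to the right of lens 1, which lies 48.09 cm to the right of lens 2 — a virtual object — so d_o2 = −48.09 cm.
Lens 2: 1/d_i2 = 1/f₂ − 1/d_o2 = 1/(26.2) − 1/(-48.09) = 0.05896, so d_i2 = 17.0 cm.
The final image is real, 17.0 cm to the right of lens 2 (overall magnification ≈ -0.84).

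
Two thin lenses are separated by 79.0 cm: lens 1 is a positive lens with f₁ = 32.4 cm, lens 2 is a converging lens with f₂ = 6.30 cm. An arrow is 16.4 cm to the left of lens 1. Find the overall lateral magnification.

m = -0.120

Lens 1: 1/d_i1 = 1/(32.4) − 1/(16.4) = -0.03011, so d_i1 = -33.21 cm; m₁ = −d_i1/d_o1 = +2.025.
d_o2 = 79.0 − (-33.21) = 112.2 cm.
Lens 2: 1/d_i2 = 1/(6.30) − 1/(112.2) = 0.1498, so d_i2 = 6.675 cm; m₂ = −d_i2/d_o2 = -0.05949.
m = m₁·m₂ = (+2.025)(-0.05949) = -0.120.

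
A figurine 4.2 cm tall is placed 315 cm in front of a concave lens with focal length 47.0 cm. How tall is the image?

0.545 cm

For a concave lens, f = -47.0 cm.
1/d_i = 1/f − 1/d_o = 1/(-47.00) − 1/(315) = -0.02445, so d_i = -40.90 cm.
m = −d_i/d_o = +0.1298.
|h_i| = |m|·h_o = 0.1298 × 4.2 = 0.545 cm. The image is virtual, upright and reduced, on the same side as the object.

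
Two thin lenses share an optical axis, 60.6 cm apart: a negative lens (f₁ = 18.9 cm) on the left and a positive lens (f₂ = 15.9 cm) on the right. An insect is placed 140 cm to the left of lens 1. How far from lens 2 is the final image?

20.0 cm

Lens 1 is diverging, so f₁ = −18.9 cm.
Lens 1: 1/d_i1 = 1/f₁ − 1/d_o1 = 1/(-18.9) − 1/(140) = -0.06005, so d_i1 = -16.65 cm.
The intermediate image is 16.65 cm to the left of lens 1 (virtual), which is 60.6 − (-16.65) = 77.25 cm to the left of lens 2, so d_o2 = +77.25 cm.
Lens 2: 1/d_i2 = 1/f₂ − 1/d_o2 = 1/(15.9) − 1/(77.25) = 0.04995, so d_i2 = 20.0 cm.
The final image is real, 20.0 cm to the right of lens 2 (overall magnification ≈ -0.031).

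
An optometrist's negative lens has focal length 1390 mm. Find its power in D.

P = -0.719 D

For a negative lens, f = −1390 mm.
f = -139 cm = -1.39 m.
P = 1/f = 1/(-1.39 m) = -0.719 D.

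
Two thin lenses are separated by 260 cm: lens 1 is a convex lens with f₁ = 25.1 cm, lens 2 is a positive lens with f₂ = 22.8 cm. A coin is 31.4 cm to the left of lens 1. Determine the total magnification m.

Lens 1: 1/d_i1 = 1/(25.1) − 1/(31.4) = 0.007994, so d_i1 = 125.1 cm; m₁ = −d_i1/d_o1 = -3.984.
d_o2 = 260 − (125.1) = 134.9 cm.
Lens 2: 1/d_i2 = 1/(22.8) − 1/(134.9) = 0.03645, so d_i2 = 27.44 cm; m₂ = −d_i2/d_o2 = -0.2034.
m = m₁·m₂ = (-3.984)(-0.2034) = +0.810.

m = +0.810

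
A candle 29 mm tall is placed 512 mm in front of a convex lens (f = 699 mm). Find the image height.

1/d_i = 1/f − 1/d_o = 1/(699.0) − 1/(512) = -0.0005225, so d_i = -1914 mm.
m = −d_i/d_o = +3.738.
|h_i| = |m|·h_o = 3.738 × 29 = 108 mm. The image is virtual, upright and enlarged, on the same side as the object.

108 mm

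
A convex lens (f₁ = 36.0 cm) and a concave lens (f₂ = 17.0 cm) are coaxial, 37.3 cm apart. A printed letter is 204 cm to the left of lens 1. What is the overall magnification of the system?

Lens 1: 1/d_i1 = 1/(36.0) − 1/(204) = 0.02288, so d_i1 = 43.71 cm; m₁ = −d_i1/d_o1 = -0.2143.
d_o2 = 37.3 − (43.71) = -6.410 cm (virtual object).
f₂ = −17.0 cm (diverging).
Lens 2: 1/d_i2 = 1/(-17.0) − 1/(-6.410) = 0.09718, so d_i2 = 10.29 cm; m₂ = −d_i2/d_o2 = +1.605.
m = m₁·m₂ = (-0.2143)(+1.605) = -0.344.

m = -0.344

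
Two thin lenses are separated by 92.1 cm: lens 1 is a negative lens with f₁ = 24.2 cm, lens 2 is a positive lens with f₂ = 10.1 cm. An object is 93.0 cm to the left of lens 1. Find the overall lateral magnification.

f₁ = −24.2 cm (diverging).
Lens 1: 1/d_i1 = 1/(-24.2) − 1/(93.0) = -0.05208, so d_i1 = -19.20 cm; m₁ = −d_i1/d_o1 = +0.2065.
d_o2 = 92.1 − (-19.20) = 111.3 cm.
Lens 2: 1/d_i2 = 1/(10.1) − 1/(111.3) = 0.09003, so d_i2 = 11.11 cm; m₂ = −d_i2/d_o2 = -0.09980.
m = m₁·m₂ = (+0.2065)(-0.09980) = -0.0206.

m = -0.0206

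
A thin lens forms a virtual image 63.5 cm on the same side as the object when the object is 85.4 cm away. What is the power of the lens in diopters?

Virtual image ⇒ d_i = −63.5 cm.
1/f = 1/d_o + 1/d_i = 1/(85.4) + 1/(-63.5) = -0.004038 cm⁻¹.
f = -247.6 cm = -2.476 m, so P = 1/f = -0.404 D.

P = -0.404 D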